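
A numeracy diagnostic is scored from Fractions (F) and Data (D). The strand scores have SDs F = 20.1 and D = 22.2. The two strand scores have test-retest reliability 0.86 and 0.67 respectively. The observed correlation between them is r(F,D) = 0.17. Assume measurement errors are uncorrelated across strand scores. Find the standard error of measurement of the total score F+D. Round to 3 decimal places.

14.805

Var(total) = 896.85 + 151.715 = 1048.56.
True-score variance = 677.651 + 151.715 = 829.366, so reliability = 0.7910.
Error variance = 1048.56 − 829.366 = 219.199; SEM = √219.199 = 14.805.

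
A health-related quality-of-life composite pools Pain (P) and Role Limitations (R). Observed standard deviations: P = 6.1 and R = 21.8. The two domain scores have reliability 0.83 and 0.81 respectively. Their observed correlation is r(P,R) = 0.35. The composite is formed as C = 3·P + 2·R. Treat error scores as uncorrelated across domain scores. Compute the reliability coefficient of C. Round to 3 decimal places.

0.850

Var(C) = 3²·6.1² + 2²·21.8² + 2·[6·6.1·21.8·0.35] = 2235.85 + 558.516 = 2794.37.
Under uncorrelated errors the observed covariances equal the true-score covariances, so only the own-variance terms attenuate.
True-score variance = [3²·6.1²·0.83 + 2²·21.8²·0.81] + 558.516 = 1817.74 + 558.516 = 2376.25.
Reliability = 2376.25 / 2794.37 = 0.850.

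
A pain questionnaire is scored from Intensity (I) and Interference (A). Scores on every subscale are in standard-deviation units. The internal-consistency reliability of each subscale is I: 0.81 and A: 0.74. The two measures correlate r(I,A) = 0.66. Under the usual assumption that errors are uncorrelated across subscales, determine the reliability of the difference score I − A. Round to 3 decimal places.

Var(I−A) = 1 + 1 − 2·0.66 = 2 − 1.32 = 0.68.
Because errors are independent across components, Cov(Tᵢ,Tⱼ) = Cov(Xᵢ,Xⱼ); the off-diagonal part of the true-score variance is the same as above.
True-score variance = [0.81 + 0.74] − 1.32 = 1.55 − 1.32 = 0.23.
Reliability = 0.23 / 0.68 = 0.338.

0.338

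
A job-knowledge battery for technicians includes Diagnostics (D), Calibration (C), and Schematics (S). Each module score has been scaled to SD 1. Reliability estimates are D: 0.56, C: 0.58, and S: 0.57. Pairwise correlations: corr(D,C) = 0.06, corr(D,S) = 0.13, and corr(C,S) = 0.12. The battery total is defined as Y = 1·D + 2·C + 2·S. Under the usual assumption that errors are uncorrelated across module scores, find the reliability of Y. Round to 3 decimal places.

Var(Y) = 1 + 2² + 2² + 2·[2·0.06 + 2·0.13 + 4·0.12] = 9 + 1.72 = 10.72.
With uncorrelated errors the cross-covariances are all true-score covariance, so they carry over unchanged; only the diagonal terms shrink to ρᵢσᵢ².
True-score variance = [0.56 + 2²·0.58 + 2²·0.57] + 1.72 = 5.16 + 1.72 = 6.88.
Reliability = 6.88 / 10.72 = 0.642.

0.642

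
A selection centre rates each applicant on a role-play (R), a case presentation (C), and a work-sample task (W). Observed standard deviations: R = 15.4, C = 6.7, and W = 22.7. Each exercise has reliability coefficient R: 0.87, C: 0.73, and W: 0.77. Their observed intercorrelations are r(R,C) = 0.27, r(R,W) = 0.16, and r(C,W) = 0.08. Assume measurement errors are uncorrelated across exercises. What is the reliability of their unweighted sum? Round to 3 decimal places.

Var(R+C+W) = 15.4² + 6.7² + 22.7² + 2·[15.4·6.7·0.27 + 15.4·22.7·0.16 + 6.7·22.7·0.08] = 797.34 + 191.917 = 989.257.
With uncorrelated errors the cross-covariances are all true-score covariance, so they carry over unchanged; only the diagonal terms shrink to ρᵢσᵢ².
True-score variance = [15.4²·0.87 + 6.7²·0.73 + 22.7²·0.77] + 191.917 = 635.872 + 191.917 = 827.789.
Reliability = 827.789 / 989.257 = 0.837.

0.837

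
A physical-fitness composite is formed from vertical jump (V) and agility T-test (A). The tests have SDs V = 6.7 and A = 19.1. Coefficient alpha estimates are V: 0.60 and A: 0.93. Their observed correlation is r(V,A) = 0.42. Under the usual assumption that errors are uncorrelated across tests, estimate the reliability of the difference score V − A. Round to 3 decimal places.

0.856

Var(V−A) = 6.7² + 19.1² − 2·6.7·19.1·0.42 = 409.7 − 107.495 = 302.205.
With uncorrelated errors the cross-covariances are all true-score covariance, so they carry over unchanged; only the diagonal terms shrink to ρᵢσᵢ².
True-score variance = [6.7²·0.60 + 19.1²·0.93] − 107.495 = 366.207 − 107.495 = 258.713.
Reliability = 258.713 / 302.205 = 0.856.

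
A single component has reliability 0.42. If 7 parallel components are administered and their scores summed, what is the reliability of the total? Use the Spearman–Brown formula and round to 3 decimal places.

ρ_k = kρ / (1 + (k−1)ρ) = 7·0.42 / (1 + 6·0.42) = 2.940 / 3.520 = 0.835.

0.835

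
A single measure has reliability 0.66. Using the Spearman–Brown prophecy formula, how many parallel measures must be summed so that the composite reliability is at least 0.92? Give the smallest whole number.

6

k ≥ ρ*(1−ρ₁)/(ρ₁(1−ρ*)) = 0.92·0.34 / (0.66·0.08) = 5.924.
Smallest integer k = 6.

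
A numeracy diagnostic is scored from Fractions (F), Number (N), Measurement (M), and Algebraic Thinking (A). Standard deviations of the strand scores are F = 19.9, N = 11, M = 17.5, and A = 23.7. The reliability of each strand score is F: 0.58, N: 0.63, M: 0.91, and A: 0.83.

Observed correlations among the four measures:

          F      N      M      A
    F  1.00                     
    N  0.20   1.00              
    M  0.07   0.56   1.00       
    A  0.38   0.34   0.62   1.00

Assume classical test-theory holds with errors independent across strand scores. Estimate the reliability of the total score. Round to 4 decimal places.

Var(F+N+M+A) = 19.9² + 11² + 17.5² + 23.7² + 2·[19.9·11·0.20 + 19.9·17.5·0.07 + 19.9·23.7·0.38 + 11·17.5·0.56 + 11·23.7·0.34 + 17.5·23.7·0.62] = 1384.95 + 1401.92 = 2786.87.
With uncorrelated errors the cross-covariances are all true-score covariance, so they carry over unchanged; only the diagonal terms shrink to ρᵢσᵢ².
True-score variance = [19.9²·0.58 + 11²·0.63 + 17.5²·0.91 + 23.7²·0.83] + 1401.92 = 1050.81 + 1401.92 = 2452.73.
Reliability = 2452.73 / 2786.87 = 0.8801.

0.8801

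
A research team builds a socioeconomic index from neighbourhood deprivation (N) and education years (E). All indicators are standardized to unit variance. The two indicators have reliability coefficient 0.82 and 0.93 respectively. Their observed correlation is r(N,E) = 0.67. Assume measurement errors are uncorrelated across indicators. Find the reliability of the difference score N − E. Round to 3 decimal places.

0.621

Var(N−E) = 1 + 1 − 2·0.67 = 2 − 1.34 = 0.66.
Because errors are independent across components, Cov(Tᵢ,Tⱼ) = Cov(Xᵢ,Xⱼ); the off-diagonal part of the true-score variance is the same as above.
True-score variance = [0.82 + 0.93] − 1.34 = 1.75 − 1.34 = 0.41.
Reliability = 0.41 / 0.66 = 0.621.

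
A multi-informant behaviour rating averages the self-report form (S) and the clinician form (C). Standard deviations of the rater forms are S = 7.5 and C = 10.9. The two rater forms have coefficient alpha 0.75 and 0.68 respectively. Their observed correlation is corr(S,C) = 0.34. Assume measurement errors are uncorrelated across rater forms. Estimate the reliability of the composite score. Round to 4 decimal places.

Var(S+C) = 7.5² + 10.9² + 2·[7.5·10.9·0.34] = 175.06 + 55.59 = 230.65.
Because errors are independent across components, Cov(Tᵢ,Tⱼ) = Cov(Xᵢ,Xⱼ); the off-diagonal part of the true-score variance is the same as above.
True-score variance = [7.5²·0.75 + 10.9²·0.68] + 55.59 = 122.978 + 55.59 = 178.568.
Reliability = 178.568 / 230.65 = 0.7742.

0.7742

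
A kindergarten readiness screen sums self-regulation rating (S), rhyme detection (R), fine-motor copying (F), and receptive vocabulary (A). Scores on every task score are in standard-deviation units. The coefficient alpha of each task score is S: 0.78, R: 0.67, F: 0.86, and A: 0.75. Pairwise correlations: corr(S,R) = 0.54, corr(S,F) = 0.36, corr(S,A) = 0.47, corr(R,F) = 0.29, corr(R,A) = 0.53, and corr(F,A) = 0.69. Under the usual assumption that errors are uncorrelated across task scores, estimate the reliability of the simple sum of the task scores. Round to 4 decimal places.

0.9037

Var(S+R+F+A) = 4 + 2·[0.54 + 0.36 + 0.47 + 0.29 + 0.53 + 0.69] = 4 + 5.76 = 9.76.
With uncorrelated errors the cross-covariances are all true-score covariance, so they carry over unchanged; only the diagonal terms shrink to ρᵢσᵢ².
True-score variance = [0.78 + 0.67 + 0.86 + 0.75] + 5.76 = 3.06 + 5.76 = 8.82.
Reliability = 8.82 / 9.76 = 0.9037.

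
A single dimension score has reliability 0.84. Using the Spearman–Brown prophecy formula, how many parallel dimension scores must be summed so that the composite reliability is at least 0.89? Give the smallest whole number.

2

k ≥ ρ*(1−ρ₁)/(ρ₁(1−ρ*)) = 0.89·0.16 / (0.84·0.11) = 1.541.
Smallest integer k = 2.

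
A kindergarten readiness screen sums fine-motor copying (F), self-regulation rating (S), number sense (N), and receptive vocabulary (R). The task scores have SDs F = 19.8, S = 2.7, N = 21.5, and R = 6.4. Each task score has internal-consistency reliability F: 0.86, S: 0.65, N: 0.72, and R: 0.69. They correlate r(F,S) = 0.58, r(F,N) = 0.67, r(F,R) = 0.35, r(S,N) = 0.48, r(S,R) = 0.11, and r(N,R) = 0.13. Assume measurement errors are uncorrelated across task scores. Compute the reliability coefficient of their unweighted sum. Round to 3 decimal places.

0.884

Var(F+S+N+R) = 19.8² + 2.7² + 21.5² + 6.4² + 2·[19.8·2.7·0.58 + 19.8·21.5·0.67 + 19.8·6.4·0.35 + 2.7·21.5·0.48 + 2.7·6.4·0.11 + 21.5·6.4·0.13] = 902.54 + 816.461 = 1719.
With uncorrelated errors the cross-covariances are all true-score covariance, so they carry over unchanged; only the diagonal terms shrink to ρᵢσᵢ².
True-score variance = [19.8²·0.86 + 2.7²·0.65 + 21.5²·0.72 + 6.4²·0.69] + 816.461 = 702.975 + 816.461 = 1519.44.
Reliability = 1519.44 / 1719 = 0.884.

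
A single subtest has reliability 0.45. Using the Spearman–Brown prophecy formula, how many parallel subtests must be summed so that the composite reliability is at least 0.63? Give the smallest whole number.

3

k ≥ ρ*(1−ρ₁)/(ρ₁(1−ρ*)) = 0.63·0.55 / (0.45·0.37) = 2.081.
Smallest integer k = 3.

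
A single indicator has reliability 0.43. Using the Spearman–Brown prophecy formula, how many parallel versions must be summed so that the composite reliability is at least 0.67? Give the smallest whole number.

3

k ≥ ρ*(1−ρ₁)/(ρ₁(1−ρ*)) = 0.67·0.57 / (0.43·0.33) = 2.691.
Smallest integer k = 3.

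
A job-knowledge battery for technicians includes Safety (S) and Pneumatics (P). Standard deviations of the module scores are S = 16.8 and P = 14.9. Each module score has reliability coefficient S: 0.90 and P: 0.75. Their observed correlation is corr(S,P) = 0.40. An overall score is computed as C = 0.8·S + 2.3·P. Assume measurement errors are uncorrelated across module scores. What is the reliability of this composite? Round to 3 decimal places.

Var(C) = 0.8²·16.8² + 2.3²·14.9² + 2·[1.84·16.8·14.9·0.40] = 1355.07 + 368.471 = 1723.54.
Because errors are independent across components, Cov(Tᵢ,Tⱼ) = Cov(Xᵢ,Xⱼ); the off-diagonal part of the true-score variance is the same as above.
True-score variance = [0.8²·16.8²·0.90 + 2.3²·14.9²·0.75] + 368.471 = 1043.39 + 368.471 = 1411.87.
Reliability = 1411.87 / 1723.54 = 0.819.

0.819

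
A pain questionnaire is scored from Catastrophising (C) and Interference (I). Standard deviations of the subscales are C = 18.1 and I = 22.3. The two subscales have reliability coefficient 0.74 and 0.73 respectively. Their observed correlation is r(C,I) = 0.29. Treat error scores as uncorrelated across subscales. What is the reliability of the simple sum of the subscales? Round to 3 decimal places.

0.793

Var(C+I) = 18.1² + 22.3² + 2·[18.1·22.3·0.29] = 824.9 + 234.105 = 1059.01.
Under uncorrelated errors the observed covariances equal the true-score covariances, so only the own-variance terms attenuate.
True-score variance = [18.1²·0.74 + 22.3²·0.73] + 234.105 = 605.453 + 234.105 = 839.559.
Reliability = 839.559 / 1059.01 = 0.793.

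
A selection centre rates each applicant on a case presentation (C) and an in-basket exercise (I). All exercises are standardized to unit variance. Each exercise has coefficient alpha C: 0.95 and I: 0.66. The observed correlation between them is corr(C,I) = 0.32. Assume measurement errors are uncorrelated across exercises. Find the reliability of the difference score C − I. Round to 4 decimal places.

Var(C−I) = 1 + 1 − 2·0.32 = 2 − 0.64 = 1.36.
With uncorrelated errors the cross-covariances are all true-score covariance, so they carry over unchanged; only the diagonal terms shrink to ρᵢσᵢ².
True-score variance = [0.95 + 0.66] − 0.64 = 1.61 − 0.64 = 0.97.
Reliability = 0.97 / 1.36 = 0.7132.

0.7132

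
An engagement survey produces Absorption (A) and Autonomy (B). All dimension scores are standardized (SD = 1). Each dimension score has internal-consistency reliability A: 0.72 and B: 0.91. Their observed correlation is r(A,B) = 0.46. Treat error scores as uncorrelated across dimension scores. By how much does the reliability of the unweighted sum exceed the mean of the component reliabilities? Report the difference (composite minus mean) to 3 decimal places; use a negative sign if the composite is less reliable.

0.058

Var(sum) = 2 + 0.92 = 2.92; true-score variance = 1.63 + 0.92 = 2.55; composite reliability = 0.8733.
Mean component reliability = 0.8150.
Difference = 0.8733 − 0.8150 = 0.058.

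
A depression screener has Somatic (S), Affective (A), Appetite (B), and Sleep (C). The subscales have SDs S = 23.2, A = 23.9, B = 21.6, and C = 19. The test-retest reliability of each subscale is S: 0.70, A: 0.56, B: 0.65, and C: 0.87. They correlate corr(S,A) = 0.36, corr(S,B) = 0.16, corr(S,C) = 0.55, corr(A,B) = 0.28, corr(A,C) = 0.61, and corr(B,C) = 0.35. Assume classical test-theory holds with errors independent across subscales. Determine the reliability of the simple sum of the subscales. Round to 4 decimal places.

Var(S+A+B+C) = 23.2² + 23.9² + 21.6² + 19² + 2·[23.2·23.9·0.36 + 23.2·21.6·0.16 + 23.2·19·0.55 + 23.9·21.6·0.28 + 23.9·19·0.61 + 21.6·19·0.35] = 1937.01 + 2174.84 = 4111.85.
With uncorrelated errors the cross-covariances are all true-score covariance, so they carry over unchanged; only the diagonal terms shrink to ρᵢσᵢ².
True-score variance = [23.2²·0.70 + 23.9²·0.56 + 21.6²·0.65 + 19²·0.87] + 2174.84 = 1313.98 + 2174.84 = 3488.82.
Reliability = 3488.82 / 4111.85 = 0.8485.

0.8485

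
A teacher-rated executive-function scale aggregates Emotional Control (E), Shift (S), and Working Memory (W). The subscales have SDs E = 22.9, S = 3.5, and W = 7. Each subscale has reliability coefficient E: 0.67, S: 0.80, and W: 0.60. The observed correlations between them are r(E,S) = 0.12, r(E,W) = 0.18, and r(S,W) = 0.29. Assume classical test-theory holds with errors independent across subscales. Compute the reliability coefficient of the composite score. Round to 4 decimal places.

Var(E+S+W) = 22.9² + 3.5² + 7² + 2·[22.9·3.5·0.12 + 22.9·7·0.18 + 3.5·7·0.29] = 585.66 + 91.154 = 676.814.
With uncorrelated errors the cross-covariances are all true-score covariance, so they carry over unchanged; only the diagonal terms shrink to ρᵢσᵢ².
True-score variance = [22.9²·0.67 + 3.5²·0.80 + 7²·0.60] + 91.154 = 390.555 + 91.154 = 481.709.
Reliability = 481.709 / 676.814 = 0.7117.

0.7117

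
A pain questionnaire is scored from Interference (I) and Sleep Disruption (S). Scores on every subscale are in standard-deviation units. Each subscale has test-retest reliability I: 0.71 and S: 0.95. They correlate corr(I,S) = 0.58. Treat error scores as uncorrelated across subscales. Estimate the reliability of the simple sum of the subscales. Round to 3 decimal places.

Var(I+S) = 2 + 2·[0.58] = 2 + 1.16 = 3.16.
With uncorrelated errors the cross-covariances are all true-score covariance, so they carry over unchanged; only the diagonal terms shrink to ρᵢσᵢ².
True-score variance = [0.71 + 0.95] + 1.16 = 1.66 + 1.16 = 2.82.
Reliability = 2.82 / 3.16 = 0.892.

0.892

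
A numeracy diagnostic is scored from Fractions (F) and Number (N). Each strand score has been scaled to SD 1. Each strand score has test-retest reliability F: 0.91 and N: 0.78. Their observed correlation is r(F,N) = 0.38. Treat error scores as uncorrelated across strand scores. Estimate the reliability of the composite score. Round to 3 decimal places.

0.888

Var(F+N) = 2 + 2·[0.38] = 2 + 0.76 = 2.76.
Under uncorrelated errors the observed covariances equal the true-score covariances, so only the own-variance terms attenuate.
True-score variance = [0.91 + 0.78] + 0.76 = 1.69 + 0.76 = 2.45.
Reliability = 2.45 / 2.76 = 0.888.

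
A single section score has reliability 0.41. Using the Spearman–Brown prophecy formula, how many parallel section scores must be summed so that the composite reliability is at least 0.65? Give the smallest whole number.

k ≥ ρ*(1−ρ₁)/(ρ₁(1−ρ*)) = 0.65·0.59 / (0.41·0.35) = 2.672.
Smallest integer k = 3.

3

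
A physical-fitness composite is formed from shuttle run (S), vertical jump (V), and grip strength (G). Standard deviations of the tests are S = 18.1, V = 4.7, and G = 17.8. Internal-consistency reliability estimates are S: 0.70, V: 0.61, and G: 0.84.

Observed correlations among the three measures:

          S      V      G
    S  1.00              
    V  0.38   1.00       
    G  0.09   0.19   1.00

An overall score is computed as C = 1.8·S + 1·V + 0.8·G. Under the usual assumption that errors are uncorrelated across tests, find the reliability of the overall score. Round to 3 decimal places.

0.762

Var(C) = 1.8²·18.1² + 4.7² + 0.8²·17.8² + 2·[1.8·18.1·4.7·0.38 + 1.44·18.1·17.8·0.09 + 0.8·4.7·17.8·0.19] = 1286.32 + 225.317 = 1511.64.
Under uncorrelated errors the observed covariances equal the true-score covariances, so only the own-variance terms attenuate.
True-score variance = [1.8²·18.1²·0.70 + 4.7²·0.61 + 0.8²·17.8²·0.84] + 225.317 = 926.828 + 225.317 = 1152.15.
Reliability = 1152.15 / 1511.64 = 0.762.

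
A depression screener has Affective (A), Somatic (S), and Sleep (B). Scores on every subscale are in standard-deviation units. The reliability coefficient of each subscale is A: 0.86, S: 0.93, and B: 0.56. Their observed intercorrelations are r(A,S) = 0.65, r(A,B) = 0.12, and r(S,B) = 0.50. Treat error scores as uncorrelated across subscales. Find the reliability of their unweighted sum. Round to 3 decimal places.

0.883

Var(A+S+B) = 3 + 2·[0.65 + 0.12 + 0.50] = 3 + 2.54 = 5.54.
With uncorrelated errors the cross-covariances are all true-score covariance, so they carry over unchanged; only the diagonal terms shrink to ρᵢσᵢ².
True-score variance = [0.86 + 0.93 + 0.56] + 2.54 = 2.35 + 2.54 = 4.89.
Reliability = 4.89 / 5.54 = 0.883.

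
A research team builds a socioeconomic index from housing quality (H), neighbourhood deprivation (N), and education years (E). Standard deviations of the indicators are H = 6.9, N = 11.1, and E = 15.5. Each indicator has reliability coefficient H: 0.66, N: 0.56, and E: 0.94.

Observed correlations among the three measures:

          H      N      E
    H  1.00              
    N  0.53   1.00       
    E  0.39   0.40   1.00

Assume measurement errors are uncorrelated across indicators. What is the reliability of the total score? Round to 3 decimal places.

Var(H+N+E) = 6.9² + 11.1² + 15.5² + 2·[6.9·11.1·0.53 + 6.9·15.5·0.39 + 11.1·15.5·0.40] = 411.07 + 302.246 = 713.316.
Because errors are independent across components, Cov(Tᵢ,Tⱼ) = Cov(Xᵢ,Xⱼ); the off-diagonal part of the true-score variance is the same as above.
True-score variance = [6.9²·0.66 + 11.1²·0.56 + 15.5²·0.94] + 302.246 = 326.255 + 302.246 = 628.502.
Reliability = 628.502 / 713.316 = 0.881.

0.881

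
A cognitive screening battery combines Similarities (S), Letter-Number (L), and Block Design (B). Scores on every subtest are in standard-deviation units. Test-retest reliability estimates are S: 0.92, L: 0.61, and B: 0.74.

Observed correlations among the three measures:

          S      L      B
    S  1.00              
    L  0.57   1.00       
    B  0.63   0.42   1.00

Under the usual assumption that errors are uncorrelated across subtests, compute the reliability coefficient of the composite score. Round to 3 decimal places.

0.883

Var(S+L+B) = 3 + 2·[0.57 + 0.63 + 0.42] = 3 + 3.24 = 6.24.
Under uncorrelated errors the observed covariances equal the true-score covariances, so only the own-variance terms attenuate.
True-score variance = [0.92 + 0.61 + 0.74] + 3.24 = 2.27 + 3.24 = 5.51.
Reliability = 5.51 / 6.24 = 0.883.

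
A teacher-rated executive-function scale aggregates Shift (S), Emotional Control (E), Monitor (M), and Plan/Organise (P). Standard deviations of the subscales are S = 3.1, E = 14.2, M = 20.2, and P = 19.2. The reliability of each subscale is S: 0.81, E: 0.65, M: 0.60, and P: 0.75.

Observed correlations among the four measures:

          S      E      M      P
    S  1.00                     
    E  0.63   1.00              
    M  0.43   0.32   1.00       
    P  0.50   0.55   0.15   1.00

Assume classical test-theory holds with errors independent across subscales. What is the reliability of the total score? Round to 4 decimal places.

0.8134

Var(S+E+M+P) = 3.1² + 14.2² + 20.2² + 19.2² + 2·[3.1·14.2·0.63 + 3.1·20.2·0.43 + 3.1·19.2·0.50 + 14.2·20.2·0.32 + 14.2·19.2·0.55 + 20.2·19.2·0.15] = 987.93 + 768.672 = 1756.6.
Under uncorrelated errors the observed covariances equal the true-score covariances, so only the own-variance terms attenuate.
True-score variance = [3.1²·0.81 + 14.2²·0.65 + 20.2²·0.60 + 19.2²·0.75] + 768.672 = 660.154 + 768.672 = 1428.83.
Reliability = 1428.83 / 1756.6 = 0.8134.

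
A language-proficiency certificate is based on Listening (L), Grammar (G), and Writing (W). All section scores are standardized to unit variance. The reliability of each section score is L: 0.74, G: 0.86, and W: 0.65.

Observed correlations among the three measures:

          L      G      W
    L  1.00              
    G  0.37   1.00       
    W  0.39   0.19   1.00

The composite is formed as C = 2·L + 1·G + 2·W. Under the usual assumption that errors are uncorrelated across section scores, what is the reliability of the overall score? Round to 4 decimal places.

Var(C) = 2² + 1 + 2² + 2·[2·0.37 + 4·0.39 + 2·0.19] = 9 + 5.36 = 14.36.
With uncorrelated errors the cross-covariances are all true-score covariance, so they carry over unchanged; only the diagonal terms shrink to ρᵢσᵢ².
True-score variance = [2²·0.74 + 0.86 + 2²·0.65] + 5.36 = 6.42 + 5.36 = 11.78.
Reliability = 11.78 / 14.36 = 0.8203.

0.8203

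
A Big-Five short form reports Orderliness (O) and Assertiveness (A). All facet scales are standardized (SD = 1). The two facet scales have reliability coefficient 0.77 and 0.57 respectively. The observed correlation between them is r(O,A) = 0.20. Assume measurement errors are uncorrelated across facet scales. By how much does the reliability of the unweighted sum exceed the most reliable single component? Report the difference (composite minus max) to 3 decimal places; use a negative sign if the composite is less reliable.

-0.045

Var(sum) = 2 + 0.4 = 2.4; true-score variance = 1.34 + 0.4 = 1.74; composite reliability = 0.7250.
Max component reliability = 0.7700.
Difference = 0.7250 − 0.7700 = -0.045.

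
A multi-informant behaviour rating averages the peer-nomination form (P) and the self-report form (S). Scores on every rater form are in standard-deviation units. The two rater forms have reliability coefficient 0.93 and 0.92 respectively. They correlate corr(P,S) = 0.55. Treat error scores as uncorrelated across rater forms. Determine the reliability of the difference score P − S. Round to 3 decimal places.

0.833

Var(P−S) = 1 + 1 − 2·0.55 = 2 − 1.1 = 0.9.
Under uncorrelated errors the observed covariances equal the true-score covariances, so only the own-variance terms attenuate.
True-score variance = [0.93 + 0.92] − 1.1 = 1.85 − 1.1 = 0.75.
Reliability = 0.75 / 0.9 = 0.833.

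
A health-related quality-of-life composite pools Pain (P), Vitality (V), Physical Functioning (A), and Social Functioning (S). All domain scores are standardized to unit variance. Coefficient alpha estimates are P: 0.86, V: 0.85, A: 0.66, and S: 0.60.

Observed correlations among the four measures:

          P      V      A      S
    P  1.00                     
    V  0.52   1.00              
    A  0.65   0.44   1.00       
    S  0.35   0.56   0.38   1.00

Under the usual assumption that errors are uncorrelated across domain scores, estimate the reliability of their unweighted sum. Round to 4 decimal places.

0.8949

Var(P+V+A+S) = 4 + 2·[0.52 + 0.65 + 0.35 + 0.44 + 0.56 + 0.38] = 4 + 5.8 = 9.8.
Because errors are independent across components, Cov(Tᵢ,Tⱼ) = Cov(Xᵢ,Xⱼ); the off-diagonal part of the true-score variance is the same as above.
True-score variance = [0.86 + 0.85 + 0.66 + 0.60] + 5.8 = 2.97 + 5.8 = 8.77.
Reliability = 8.77 / 9.8 = 0.8949.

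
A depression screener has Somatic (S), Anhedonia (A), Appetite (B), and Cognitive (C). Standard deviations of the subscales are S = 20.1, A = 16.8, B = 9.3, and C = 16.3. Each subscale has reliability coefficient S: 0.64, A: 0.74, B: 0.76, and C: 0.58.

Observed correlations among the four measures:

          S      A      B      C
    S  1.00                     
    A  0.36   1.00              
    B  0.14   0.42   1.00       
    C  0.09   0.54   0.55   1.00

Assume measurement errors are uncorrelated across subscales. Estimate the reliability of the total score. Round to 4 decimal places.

Var(S+A+B+C) = 20.1² + 16.8² + 9.3² + 16.3² + 2·[20.1·16.8·0.36 + 20.1·9.3·0.14 + 20.1·16.3·0.09 + 16.8·9.3·0.42 + 16.8·16.3·0.54 + 9.3·16.3·0.55] = 1038.43 + 948.181 = 1986.61.
Under uncorrelated errors the observed covariances equal the true-score covariances, so only the own-variance terms attenuate.
True-score variance = [20.1²·0.64 + 16.8²·0.74 + 9.3²·0.76 + 16.3²·0.58] + 948.181 = 687.257 + 948.181 = 1635.44.
Reliability = 1635.44 / 1986.61 = 0.8232.

0.8232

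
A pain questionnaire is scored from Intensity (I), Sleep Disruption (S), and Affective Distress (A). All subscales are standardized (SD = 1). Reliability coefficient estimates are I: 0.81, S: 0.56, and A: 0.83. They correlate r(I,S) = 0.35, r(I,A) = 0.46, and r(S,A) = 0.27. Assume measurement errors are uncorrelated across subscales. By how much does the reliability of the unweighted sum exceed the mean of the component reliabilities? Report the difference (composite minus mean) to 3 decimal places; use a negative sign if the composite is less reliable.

0.112

Var(sum) = 3 + 2.16 = 5.16; true-score variance = 2.2 + 2.16 = 4.36; composite reliability = 0.8450.
Mean component reliability = 0.7333.
Difference = 0.8450 − 0.7333 = 0.112.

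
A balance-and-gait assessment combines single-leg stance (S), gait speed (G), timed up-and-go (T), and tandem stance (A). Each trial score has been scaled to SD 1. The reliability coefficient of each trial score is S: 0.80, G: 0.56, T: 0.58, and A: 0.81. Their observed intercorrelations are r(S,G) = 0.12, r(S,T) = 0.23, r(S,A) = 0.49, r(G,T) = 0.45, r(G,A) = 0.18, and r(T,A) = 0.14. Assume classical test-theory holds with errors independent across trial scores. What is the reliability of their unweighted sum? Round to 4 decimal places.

Var(S+G+T+A) = 4 + 2·[0.12 + 0.23 + 0.49 + 0.45 + 0.18 + 0.14] = 4 + 3.22 = 7.22.
Because errors are independent across components, Cov(Tᵢ,Tⱼ) = Cov(Xᵢ,Xⱼ); the off-diagonal part of the true-score variance is the same as above.
True-score variance = [0.80 + 0.56 + 0.58 + 0.81] + 3.22 = 2.75 + 3.22 = 5.97.
Reliability = 5.97 / 7.22 = 0.8269.

0.8269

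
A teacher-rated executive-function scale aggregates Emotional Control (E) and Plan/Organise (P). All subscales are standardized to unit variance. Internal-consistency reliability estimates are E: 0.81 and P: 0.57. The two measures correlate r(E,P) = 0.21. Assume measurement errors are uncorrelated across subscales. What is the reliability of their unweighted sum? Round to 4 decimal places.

Var(E+P) = 2 + 2·[0.21] = 2 + 0.42 = 2.42.
With uncorrelated errors the cross-covariances are all true-score covariance, so they carry over unchanged; only the diagonal terms shrink to ρᵢσᵢ².
True-score variance = [0.81 + 0.57] + 0.42 = 1.38 + 0.42 = 1.8.
Reliability = 1.8 / 2.42 = 0.7438.

0.7438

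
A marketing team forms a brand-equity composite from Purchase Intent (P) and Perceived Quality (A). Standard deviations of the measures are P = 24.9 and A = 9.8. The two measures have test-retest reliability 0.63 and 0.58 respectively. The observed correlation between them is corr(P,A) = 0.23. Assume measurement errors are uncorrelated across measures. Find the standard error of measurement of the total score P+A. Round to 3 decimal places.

16.424

Var(total) = 716.05 + 112.249 = 828.299.
True-score variance = 446.309 + 112.249 = 558.559, so reliability = 0.6743.
Error variance = 828.299 − 558.559 = 269.74; SEM = √269.74 = 16.424.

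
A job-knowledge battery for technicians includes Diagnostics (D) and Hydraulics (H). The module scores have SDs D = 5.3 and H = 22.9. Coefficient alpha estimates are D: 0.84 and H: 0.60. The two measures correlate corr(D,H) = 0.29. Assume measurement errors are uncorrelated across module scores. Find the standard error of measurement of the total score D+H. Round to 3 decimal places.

14.638

Var(total) = 552.5 + 70.3946 = 622.895.
True-score variance = 338.242 + 70.3946 = 408.636, so reliability = 0.6560.
Error variance = 622.895 − 408.636 = 214.258; SEM = √214.258 = 14.638.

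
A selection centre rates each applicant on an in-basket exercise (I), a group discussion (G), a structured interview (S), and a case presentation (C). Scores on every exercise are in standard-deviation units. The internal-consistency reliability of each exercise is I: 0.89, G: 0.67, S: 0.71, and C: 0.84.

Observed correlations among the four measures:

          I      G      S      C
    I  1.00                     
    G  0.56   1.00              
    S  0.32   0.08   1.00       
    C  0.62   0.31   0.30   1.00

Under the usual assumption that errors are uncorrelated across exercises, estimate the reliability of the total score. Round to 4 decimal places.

Var(I+G+S+C) = 4 + 2·[0.56 + 0.32 + 0.62 + 0.08 + 0.31 + 0.30] = 4 + 4.38 = 8.38.
Under uncorrelated errors the observed covariances equal the true-score covariances, so only the own-variance terms attenuate.
True-score variance = [0.89 + 0.67 + 0.71 + 0.84] + 4.38 = 3.11 + 4.38 = 7.49.
Reliability = 7.49 / 8.38 = 0.8938.

0.8938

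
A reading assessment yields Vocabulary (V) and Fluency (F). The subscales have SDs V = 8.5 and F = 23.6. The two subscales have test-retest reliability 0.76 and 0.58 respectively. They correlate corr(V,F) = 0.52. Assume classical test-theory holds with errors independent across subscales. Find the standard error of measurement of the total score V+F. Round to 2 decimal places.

Var(total) = 629.21 + 208.624 = 837.834.
True-score variance = 377.947 + 208.624 = 586.571, so reliability = 0.7001.
Error variance = 837.834 − 586.571 = 251.263; SEM = √251.263 = 15.85.

15.85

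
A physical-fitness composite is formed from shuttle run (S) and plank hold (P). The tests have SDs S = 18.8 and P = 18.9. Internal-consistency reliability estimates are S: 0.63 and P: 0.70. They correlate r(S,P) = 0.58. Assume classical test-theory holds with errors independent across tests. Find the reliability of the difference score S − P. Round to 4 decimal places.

0.2028

Var(S−P) = 18.8² + 18.9² − 2·18.8·18.9·0.58 = 710.65 − 412.171 = 298.479.
With uncorrelated errors the cross-covariances are all true-score covariance, so they carry over unchanged; only the diagonal terms shrink to ρᵢσᵢ².
True-score variance = [18.8²·0.63 + 18.9²·0.70] − 412.171 = 472.714 − 412.171 = 60.543.
Reliability = 60.543 / 298.479 = 0.2028.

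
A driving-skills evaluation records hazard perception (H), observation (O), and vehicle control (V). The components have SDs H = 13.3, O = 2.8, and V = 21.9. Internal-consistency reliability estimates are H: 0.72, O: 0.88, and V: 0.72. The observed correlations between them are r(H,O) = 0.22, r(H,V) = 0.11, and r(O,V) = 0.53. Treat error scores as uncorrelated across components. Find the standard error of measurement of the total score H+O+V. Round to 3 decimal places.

Var(total) = 664.34 + 145.464 = 809.804.
True-score variance = 479.579 + 145.464 = 625.043, so reliability = 0.7718.
Error variance = 809.804 − 625.043 = 184.761; SEM = √184.761 = 13.593.

13.593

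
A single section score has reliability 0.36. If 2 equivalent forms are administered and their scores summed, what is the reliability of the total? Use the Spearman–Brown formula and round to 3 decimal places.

0.529

ρ_k = kρ / (1 + (k−1)ρ) = 2·0.36 / (1 + 1·0.36) = 0.720 / 1.360 = 0.529.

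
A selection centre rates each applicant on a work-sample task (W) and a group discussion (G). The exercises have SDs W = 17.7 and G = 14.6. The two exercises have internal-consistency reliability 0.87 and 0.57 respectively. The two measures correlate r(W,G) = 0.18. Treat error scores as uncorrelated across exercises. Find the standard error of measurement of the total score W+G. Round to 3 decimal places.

11.506

Var(total) = 526.45 + 93.0312 = 619.481.
True-score variance = 394.063 + 93.0312 = 487.095, so reliability = 0.7863.
Error variance = 619.481 − 487.095 = 132.386; SEM = √132.386 = 11.506.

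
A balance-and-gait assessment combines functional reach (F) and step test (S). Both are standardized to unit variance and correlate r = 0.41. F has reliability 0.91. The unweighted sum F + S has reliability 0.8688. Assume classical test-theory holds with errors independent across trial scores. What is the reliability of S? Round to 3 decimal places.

0.720

Var(F+S) = 2 + 2·0.41 = 2.820.
True-score variance = ρ_F + ρ_S + 2·0.41, so 0.8688 = (0.91 + ρ_S + 0.82) / 2.820.
ρ_S = 0.8688·2.820 − 0.91 − 0.82 = 0.720.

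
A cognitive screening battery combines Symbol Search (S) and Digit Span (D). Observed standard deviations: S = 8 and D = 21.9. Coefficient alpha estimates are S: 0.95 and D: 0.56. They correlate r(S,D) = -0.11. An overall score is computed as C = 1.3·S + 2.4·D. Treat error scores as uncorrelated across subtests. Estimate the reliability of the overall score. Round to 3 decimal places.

Var(C) = 1.3²·8² + 2.4²·21.9² + 2·[3.12·8·21.9·(-0.11)] = 2870.71 − 120.257 = 2750.46.
With uncorrelated errors the cross-covariances are all true-score covariance, so they carry over unchanged; only the diagonal terms shrink to ρᵢσᵢ².
True-score variance = [1.3²·8²·0.95 + 2.4²·21.9²·0.56] − 120.257 = 1649.78 − 120.257 = 1529.52.
Reliability = 1529.52 / 2750.46 = 0.556.

0.556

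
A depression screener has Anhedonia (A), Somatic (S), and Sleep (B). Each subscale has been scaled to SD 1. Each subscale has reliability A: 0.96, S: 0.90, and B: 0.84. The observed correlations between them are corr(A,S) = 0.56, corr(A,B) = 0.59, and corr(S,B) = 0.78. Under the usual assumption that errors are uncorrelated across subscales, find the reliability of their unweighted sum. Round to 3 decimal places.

Var(A+S+B) = 3 + 2·[0.56 + 0.59 + 0.78] = 3 + 3.86 = 6.86.
Under uncorrelated errors the observed covariances equal the true-score covariances, so only the own-variance terms attenuate.
True-score variance = [0.96 + 0.90 + 0.84] + 3.86 = 2.7 + 3.86 = 6.56.
Reliability = 6.56 / 6.86 = 0.956.

0.956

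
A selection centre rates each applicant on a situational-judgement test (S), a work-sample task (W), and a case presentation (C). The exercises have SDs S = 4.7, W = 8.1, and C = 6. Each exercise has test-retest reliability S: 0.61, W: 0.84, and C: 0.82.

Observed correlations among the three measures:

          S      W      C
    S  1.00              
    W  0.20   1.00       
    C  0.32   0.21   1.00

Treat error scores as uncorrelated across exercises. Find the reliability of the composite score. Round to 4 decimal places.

0.8557

Var(S+W+C) = 4.7² + 8.1² + 6² + 2·[4.7·8.1·0.20 + 4.7·6·0.32 + 8.1·6·0.21] = 123.7 + 53.688 = 177.388.
Under uncorrelated errors the observed covariances equal the true-score covariances, so only the own-variance terms attenuate.
True-score variance = [4.7²·0.61 + 8.1²·0.84 + 6²·0.82] + 53.688 = 98.1073 + 53.688 = 151.795.
Reliability = 151.795 / 177.388 = 0.8557.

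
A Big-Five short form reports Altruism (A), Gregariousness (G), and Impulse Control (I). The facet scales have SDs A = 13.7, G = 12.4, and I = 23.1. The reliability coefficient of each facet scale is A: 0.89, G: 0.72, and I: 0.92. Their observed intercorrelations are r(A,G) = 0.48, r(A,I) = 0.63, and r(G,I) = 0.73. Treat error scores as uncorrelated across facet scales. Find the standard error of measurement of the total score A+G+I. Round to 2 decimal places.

Var(total) = 875.06 + 980.039 = 1855.1.
True-score variance = 768.673 + 980.039 = 1748.71, so reliability = 0.9427.
Error variance = 1855.1 − 1748.71 = 106.388; SEM = √106.388 = 10.31.

10.31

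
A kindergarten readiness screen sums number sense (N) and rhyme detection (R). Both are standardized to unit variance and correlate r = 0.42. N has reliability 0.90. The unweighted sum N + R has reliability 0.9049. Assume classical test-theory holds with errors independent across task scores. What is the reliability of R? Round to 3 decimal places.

Var(N+R) = 2 + 2·0.42 = 2.840.
True-score variance = ρ_N + ρ_R + 2·0.42, so 0.9049 = (0.90 + ρ_R + 0.84) / 2.840.
ρ_R = 0.9049·2.840 − 0.90 − 0.84 = 0.830.

0.830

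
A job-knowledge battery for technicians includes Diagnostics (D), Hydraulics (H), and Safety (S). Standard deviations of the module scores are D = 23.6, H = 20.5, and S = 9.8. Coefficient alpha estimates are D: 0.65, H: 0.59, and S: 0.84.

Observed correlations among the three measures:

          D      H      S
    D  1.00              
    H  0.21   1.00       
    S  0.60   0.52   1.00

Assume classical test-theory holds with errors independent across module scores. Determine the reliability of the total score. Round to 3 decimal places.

Var(D+H+S) = 23.6² + 20.5² + 9.8² + 2·[23.6·20.5·0.21 + 23.6·9.8·0.60 + 20.5·9.8·0.52] = 1073.25 + 689.668 = 1762.92.
Because errors are independent across components, Cov(Tᵢ,Tⱼ) = Cov(Xᵢ,Xⱼ); the off-diagonal part of the true-score variance is the same as above.
True-score variance = [23.6²·0.65 + 20.5²·0.59 + 9.8²·0.84] + 689.668 = 690.645 + 689.668 = 1380.31.
Reliability = 1380.31 / 1762.92 = 0.783.

0.783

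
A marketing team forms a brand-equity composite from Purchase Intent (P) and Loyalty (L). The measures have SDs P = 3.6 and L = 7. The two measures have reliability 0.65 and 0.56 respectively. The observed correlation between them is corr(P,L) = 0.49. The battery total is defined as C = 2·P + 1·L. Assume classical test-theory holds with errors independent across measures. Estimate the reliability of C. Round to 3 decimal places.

0.736

Var(C) = 2²·3.6² + 7² + 2·[2·3.6·7·0.49] = 100.84 + 49.392 = 150.232.
Under uncorrelated errors the observed covariances equal the true-score covariances, so only the own-variance terms attenuate.
True-score variance = [2²·3.6²·0.65 + 7²·0.56] + 49.392 = 61.136 + 49.392 = 110.528.
Reliability = 110.528 / 150.232 = 0.736.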